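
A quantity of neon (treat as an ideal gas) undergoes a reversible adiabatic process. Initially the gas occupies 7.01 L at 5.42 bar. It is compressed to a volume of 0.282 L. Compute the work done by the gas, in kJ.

W ≈ -42.8 kJ

γ = 5/3 for a monatomic ideal gas.
P₂ = P₁(V₁/V₂)^γ = 5.42×(7.01/0.282)^(5/3) = 1148 bar.
For a reversible adiabat, W_by_gas = (P₁V₁ − P₂V₂)/(γ−1).
W_by = (542000×0.00701 − 1.148×10^8×0.000282) / (2/3) = -42840 J.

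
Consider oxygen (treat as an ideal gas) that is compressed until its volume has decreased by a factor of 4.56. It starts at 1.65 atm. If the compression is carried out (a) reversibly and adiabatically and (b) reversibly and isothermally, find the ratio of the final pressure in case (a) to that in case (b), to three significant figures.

For a diatomic ideal gas γ = 7/5.
Isothermal: P_b = P₁(V₁/V₂) = 1.65×4.56.
Adiabatic: P_a = P₁(V₁/V₂)^γ = 1.65×4.56^(7/5).
P_a/P_b = (V₁/V₂)^(γ−1) = 4.56^(2/5) = 1.835.

P_adiabatic / P_isothermal ≈ 1.83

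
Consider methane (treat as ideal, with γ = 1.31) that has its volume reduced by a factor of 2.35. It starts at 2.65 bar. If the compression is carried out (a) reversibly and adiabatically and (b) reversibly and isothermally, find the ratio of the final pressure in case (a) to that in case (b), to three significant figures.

P_adiabatic / P_isothermal ≈ 1.30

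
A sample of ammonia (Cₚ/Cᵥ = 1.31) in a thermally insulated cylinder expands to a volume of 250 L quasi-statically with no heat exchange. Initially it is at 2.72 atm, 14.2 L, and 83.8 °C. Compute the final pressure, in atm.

Adiabatic: P₁V₁^γ = P₂V₂^γ ⇒ P₂ = P₁ (V₁/V₂)^γ.
P₂ = 2.72 × (14.2/250)^(1.31) = 0.0635 atm.

P₂ ≈ 0.0635 atm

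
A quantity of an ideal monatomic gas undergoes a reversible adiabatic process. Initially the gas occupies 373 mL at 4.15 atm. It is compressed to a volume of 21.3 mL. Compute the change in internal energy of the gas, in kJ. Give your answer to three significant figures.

γ = 5/3 for a monatomic ideal gas.
P₂ = P₁(V₁/V₂)^γ = 4.15×(373/21.3)^(5/3) = 490.1 atm.
For a reversible adiabat, W_by_gas = (P₁V₁ − P₂V₂)/(γ−1).
W_by = (420500×0.000373 − 4.966×10^7×2.13×10^-5) / (2/3) = -1351 J.
Q = 0 ⇒ ΔU = −W_by = 1351 J.

ΔU ≈ 1.35 kJ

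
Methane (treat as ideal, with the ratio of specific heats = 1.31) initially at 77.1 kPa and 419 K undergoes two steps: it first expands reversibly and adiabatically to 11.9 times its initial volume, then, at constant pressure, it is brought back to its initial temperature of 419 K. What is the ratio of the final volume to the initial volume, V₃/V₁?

V₃/V₁ ≈ 25.6

Adiabatic step: V₂/V₁ = 11.9; T₂ = T₁·(1/11.9)^(0.31) = 194.4 K.
Isobaric step: V₃/V₂ = T₃/T₂ = 419/194.4.
V₃/V₁ = (V₂/V₁)(V₃/V₂) = 11.9 × (419/194.4) = 25.64.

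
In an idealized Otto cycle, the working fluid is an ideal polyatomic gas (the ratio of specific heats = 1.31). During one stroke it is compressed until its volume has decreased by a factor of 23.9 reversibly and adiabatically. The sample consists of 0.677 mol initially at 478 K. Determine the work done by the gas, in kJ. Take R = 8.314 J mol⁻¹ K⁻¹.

W ≈ -14.5 kJ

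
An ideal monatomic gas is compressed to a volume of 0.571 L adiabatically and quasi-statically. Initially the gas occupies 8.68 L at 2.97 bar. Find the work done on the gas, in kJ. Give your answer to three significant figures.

W ≈ 19.9 kJ

γ = 5/3 for a monatomic ideal gas.
P₂ = P₁(V₁/V₂)^γ = 2.97×(8.68/0.571)^(5/3) = 277.1 bar.
For a reversible adiabat, W_by_gas = (P₁V₁ − P₂V₂)/(γ−1).
W_by = (297000×0.00868 − 2.771×10^7×0.000571) / (2/3) = -19860 J.
W_on_gas = −W_by = 19860 J.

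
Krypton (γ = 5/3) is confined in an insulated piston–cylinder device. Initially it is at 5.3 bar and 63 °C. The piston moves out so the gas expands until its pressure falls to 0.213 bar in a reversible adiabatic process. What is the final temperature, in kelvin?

Adiabatic: T₂/T₁ = (P₂/P₁)^((γ−1)/γ).
T₁ = 63 °C = 336.1 K.
T₂ = 336.1 × (0.213/5.3)^(2/5) = 92.93 K.

T₂ ≈ 92.9 K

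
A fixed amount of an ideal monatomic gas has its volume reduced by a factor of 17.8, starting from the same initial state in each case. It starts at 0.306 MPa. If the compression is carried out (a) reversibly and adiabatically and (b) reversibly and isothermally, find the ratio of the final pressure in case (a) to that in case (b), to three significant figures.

For a monatomic ideal gas γ = 5/3.
Isothermal: P_b = P₁(V₁/V₂) = 0.306×17.8.
Adiabatic: P_a = P₁(V₁/V₂)^γ = 0.306×17.8^(5/3).
P_a/P_b = (V₁/V₂)^(γ−1) = 17.8^(2/3) = 6.817.

P_adiabatic / P_isothermal ≈ 6.82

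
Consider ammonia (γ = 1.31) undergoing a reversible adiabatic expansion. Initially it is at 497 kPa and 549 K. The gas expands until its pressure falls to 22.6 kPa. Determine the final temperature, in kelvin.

Along an adiabat T P^((1−γ)/γ) is constant, so T₂ = T₁ (P₂/P₁)^((γ−1)/γ).
T₂ = 549 × (22.6/497)^(0.237) = 264.2 K.

T₂ ≈ 264 K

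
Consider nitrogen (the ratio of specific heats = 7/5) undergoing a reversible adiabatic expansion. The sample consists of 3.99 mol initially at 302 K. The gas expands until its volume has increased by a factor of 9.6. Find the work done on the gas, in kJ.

For a reversible adiabat TV^(γ−1) is constant, so T₂ = T₁ (V₁/V₂)^(γ−1).
T₂ = 302 × (1/9.6)^(2/5) = 122.2 K.
Q = 0, so ΔU = W_on_gas = nCᵥΔT with Cᵥ = R/(γ−1) = 20.79 J/(mol·K).
ΔU = 3.99 × 20.79 × (122.2 − 302) = -14910 J.

W ≈ -14.9 kJ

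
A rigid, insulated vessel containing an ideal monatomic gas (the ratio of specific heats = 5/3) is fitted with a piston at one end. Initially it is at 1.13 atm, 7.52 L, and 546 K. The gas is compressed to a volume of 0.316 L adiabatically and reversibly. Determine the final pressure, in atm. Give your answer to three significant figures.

P₂ ≈ 222 atm

Adiabatic: P₁V₁^γ = P₂V₂^γ ⇒ P₂ = P₁ (V₁/V₂)^γ.
P₂ = 1.13 × (7.52/0.316)^(5/3) = 222.5 atm.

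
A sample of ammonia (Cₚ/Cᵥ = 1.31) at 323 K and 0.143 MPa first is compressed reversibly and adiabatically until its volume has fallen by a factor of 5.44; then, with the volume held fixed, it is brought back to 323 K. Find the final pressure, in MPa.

P₃ ≈ 0.778 MPa

Adiabatic step (PV^γ = const): P₂ = 0.143×5.44^(1.31) = 1.315 MPa; T₂ = 323×5.44^(0.31) = 546.1 K.
Isochoric: P₃ = P₂(T₃/T₂) = 1.315 × (323/546.1) = 0.7779 MPa.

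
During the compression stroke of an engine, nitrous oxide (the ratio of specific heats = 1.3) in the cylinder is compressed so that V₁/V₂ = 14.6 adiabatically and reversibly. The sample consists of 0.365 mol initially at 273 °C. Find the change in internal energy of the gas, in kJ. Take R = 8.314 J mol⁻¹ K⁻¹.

ΔU ≈ 6.82 kJ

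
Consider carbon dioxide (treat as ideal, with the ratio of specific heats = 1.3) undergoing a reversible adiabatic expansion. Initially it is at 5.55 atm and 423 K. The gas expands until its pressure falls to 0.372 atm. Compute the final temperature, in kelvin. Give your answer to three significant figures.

Along an adiabat T P^((1−γ)/γ) is constant, so T₂ = T₁ (P₂/P₁)^((γ−1)/γ).
T₂ = 423 × (0.372/5.55)^(0.231) = 226.7 K.

T₂ ≈ 227 K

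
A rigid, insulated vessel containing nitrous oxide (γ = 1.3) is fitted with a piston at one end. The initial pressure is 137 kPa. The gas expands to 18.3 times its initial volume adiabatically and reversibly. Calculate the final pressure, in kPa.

P₂ ≈ 3.13 kPa

Since PV^γ is constant along a reversible adiabat, P₂ = P₁ (V₁/V₂)^γ.
P₂ = 137 × (1/18.3)^(1.3) = 3.13 kPa.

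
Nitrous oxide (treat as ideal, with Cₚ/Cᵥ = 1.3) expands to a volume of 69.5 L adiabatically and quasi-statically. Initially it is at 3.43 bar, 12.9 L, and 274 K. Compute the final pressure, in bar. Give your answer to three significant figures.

Since PV^γ is constant along a reversible adiabat, P₂ = P₁ (V₁/V₂)^γ.
P₂ = 3.43 × (12.9/69.5)^(1.3) = 0.3841 bar.

P₂ ≈ 0.384 bar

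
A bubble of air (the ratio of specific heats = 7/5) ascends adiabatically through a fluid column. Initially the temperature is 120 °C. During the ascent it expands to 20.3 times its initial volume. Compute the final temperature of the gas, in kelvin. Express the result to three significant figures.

T₂ ≈ 118 K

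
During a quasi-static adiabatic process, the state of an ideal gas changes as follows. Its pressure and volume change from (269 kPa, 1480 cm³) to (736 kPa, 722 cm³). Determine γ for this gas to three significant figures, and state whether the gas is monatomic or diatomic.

γ ≈ 1.40; diatomic

PV^γ = const ⇒ γ = ln(P₂/P₁) / ln(V₁/V₂).
γ = ln(736/269) / ln(1480/722) = 1.402.
γ ≈ 1.40 is close to 7/5, so the gas is diatomic.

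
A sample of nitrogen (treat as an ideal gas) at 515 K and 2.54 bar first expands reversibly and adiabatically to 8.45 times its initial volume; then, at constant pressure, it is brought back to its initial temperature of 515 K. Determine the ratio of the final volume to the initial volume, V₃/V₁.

V₃/V₁ ≈ 19.8

For a diatomic ideal gas γ = 7/5.
Adiabatic step: V₂/V₁ = 8.45; T₂ = T₁·(1/8.45)^(2/5) = 219.3 K.
Isobaric step: V₃/V₂ = T₃/T₂ = 515/219.3.
V₃/V₁ = (V₂/V₁)(V₃/V₂) = 8.45 × (515/219.3) = 19.84.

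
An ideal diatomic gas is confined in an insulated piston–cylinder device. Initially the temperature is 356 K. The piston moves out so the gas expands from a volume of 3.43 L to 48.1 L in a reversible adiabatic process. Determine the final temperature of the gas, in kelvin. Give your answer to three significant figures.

T₂ ≈ 124 K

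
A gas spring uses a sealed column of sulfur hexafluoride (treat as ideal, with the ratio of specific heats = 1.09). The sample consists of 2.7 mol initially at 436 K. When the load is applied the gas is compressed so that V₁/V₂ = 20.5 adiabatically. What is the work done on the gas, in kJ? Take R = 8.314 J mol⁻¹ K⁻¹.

W ≈ 34.0 kJ

Adiabatic: T₁V₁^(γ−1) = T₂V₂^(γ−1) ⇒ T₂ = T₁ (V₁/V₂)^(γ−1).
T₂ = 436 × 20.5^(0.09) = 572.2 K.
Q = 0, so ΔU = W_on_gas = nCᵥΔT with Cᵥ = R/(γ−1) = 92.38 J/(mol·K).
ΔU = 2.7 × 92.38 × (572.2 − 436) = 33970 J.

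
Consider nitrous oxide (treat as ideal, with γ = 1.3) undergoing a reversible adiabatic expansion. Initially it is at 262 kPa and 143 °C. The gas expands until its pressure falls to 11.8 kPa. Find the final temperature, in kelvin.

T₂ ≈ 203 K

Adiabatic: T₂/T₁ = (P₂/P₁)^((γ−1)/γ).
T₁ = 143 °C = 416.1 K.
T₂ = 416.1 × (11.8/262)^(0.231) = 203.5 K.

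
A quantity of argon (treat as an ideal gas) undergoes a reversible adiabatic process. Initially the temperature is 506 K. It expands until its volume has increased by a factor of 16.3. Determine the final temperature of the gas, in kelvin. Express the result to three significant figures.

T₂ ≈ 78.7 K

For a reversible adiabat TV^(γ−1) is constant, so T₂ = T₁ (V₁/V₂)^(γ−1).
For a monatomic ideal gas γ = 5/3, so γ−1 = 2/3.
T₂ = 506 × (1/16.3)^(2/3) = 78.71 K.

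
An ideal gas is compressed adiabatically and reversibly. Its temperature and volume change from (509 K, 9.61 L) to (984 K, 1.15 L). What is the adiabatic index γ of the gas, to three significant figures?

γ ≈ 1.31

TV^(γ−1) = const ⇒ γ − 1 = ln(T₂/T₁) / ln(V₁/V₂).
γ = 1 + ln(984/509) / ln(9.61/1.15) = 1.31.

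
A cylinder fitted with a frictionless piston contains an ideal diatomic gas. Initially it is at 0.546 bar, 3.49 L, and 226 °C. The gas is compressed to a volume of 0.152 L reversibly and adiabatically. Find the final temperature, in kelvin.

T₂ ≈ 1750 K

Adiabatic: T₁V₁^(γ−1) = T₂V₂^(γ−1) ⇒ T₂ = T₁ (V₁/V₂)^(γ−1).
γ = 7/5 for a diatomic ideal gas.
T₁ = 226 °C = 499.1 K.
T₂ = 499.1 × (3.49/0.152)^(2/5) = 1748 K.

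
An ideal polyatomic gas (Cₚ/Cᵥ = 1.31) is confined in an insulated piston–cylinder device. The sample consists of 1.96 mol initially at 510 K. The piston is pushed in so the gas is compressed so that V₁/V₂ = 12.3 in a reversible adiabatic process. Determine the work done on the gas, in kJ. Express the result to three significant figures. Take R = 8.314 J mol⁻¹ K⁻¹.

For a reversible adiabat TV^(γ−1) is constant, so T₂ = T₁ (V₁/V₂)^(γ−1).
T₂ = 510 × 12.3^(0.31) = 1110 K.
Q = 0, so ΔU = W_on_gas = nCᵥΔT with Cᵥ = R/(γ−1) = 26.82 J/(mol·K).
ΔU = 1.96 × 26.82 × (1110 − 510) = 31560 J.

W ≈ 31.6 kJ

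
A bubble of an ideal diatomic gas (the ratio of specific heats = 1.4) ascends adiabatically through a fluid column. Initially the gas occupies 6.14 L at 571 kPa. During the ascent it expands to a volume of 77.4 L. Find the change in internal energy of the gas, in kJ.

ΔU ≈ -5.58 kJ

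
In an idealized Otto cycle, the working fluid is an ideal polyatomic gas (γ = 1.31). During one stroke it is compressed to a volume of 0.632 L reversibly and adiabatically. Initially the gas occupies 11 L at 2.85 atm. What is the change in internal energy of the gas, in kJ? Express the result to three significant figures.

ΔU ≈ 14.6 kJ

P₂ = P₁(V₁/V₂)^γ = 2.85×(11/0.632)^(1.31) = 120.3 atm.
For a reversible adiabat, W_by_gas = (P₁V₁ − P₂V₂)/(γ−1).
W_by = (288800×0.011 − 1.219×10^7×0.000632) / (0.31) = -14600 J.
Q = 0 ⇒ ΔU = −W_by = 14600 J.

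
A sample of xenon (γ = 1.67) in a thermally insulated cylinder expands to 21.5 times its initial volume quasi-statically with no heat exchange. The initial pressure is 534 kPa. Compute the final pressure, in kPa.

P₂ ≈ 3.18 kPa

Adiabatic: P₁V₁^γ = P₂V₂^γ ⇒ P₂ = P₁ (V₁/V₂)^γ.
P₂ = 534 × (1/21.5)^(1.67) = 3.18 kPa.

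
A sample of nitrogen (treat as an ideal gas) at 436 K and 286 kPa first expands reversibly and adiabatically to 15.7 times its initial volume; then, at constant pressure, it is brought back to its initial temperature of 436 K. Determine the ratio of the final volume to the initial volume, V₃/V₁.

For a diatomic ideal gas γ = 7/5.
Adiabatic step: V₂/V₁ = 15.7; T₂ = T₁·(1/15.7)^(2/5) = 144.9 K.
Isobaric step: V₃/V₂ = T₃/T₂ = 436/144.9.
V₃/V₁ = (V₂/V₁)(V₃/V₂) = 15.7 × (436/144.9) = 47.23.

V₃/V₁ ≈ 47.2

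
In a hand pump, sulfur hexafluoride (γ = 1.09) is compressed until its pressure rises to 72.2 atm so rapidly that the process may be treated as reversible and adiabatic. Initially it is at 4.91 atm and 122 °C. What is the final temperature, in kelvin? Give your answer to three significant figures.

Along an adiabat T P^((1−γ)/γ) is constant, so T₂ = T₁ (P₂/P₁)^((γ−1)/γ).
T₁ = 122 °C = 395.1 K.
T₂ = 395.1 × (72.2/4.91)^(0.0826) = 493.4 K.

T₂ ≈ 493 K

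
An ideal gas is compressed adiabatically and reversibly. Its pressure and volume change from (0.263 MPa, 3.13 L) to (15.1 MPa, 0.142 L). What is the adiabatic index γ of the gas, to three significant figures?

PV^γ = const ⇒ γ = ln(P₂/P₁) / ln(V₁/V₂).
γ = ln(15.1/0.263) / ln(3.13/0.142) = 1.31.

γ ≈ 1.31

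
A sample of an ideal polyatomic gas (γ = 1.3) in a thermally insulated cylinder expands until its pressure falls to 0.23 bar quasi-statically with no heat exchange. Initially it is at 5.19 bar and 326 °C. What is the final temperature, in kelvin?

Adiabatic: T₂/T₁ = (P₂/P₁)^((γ−1)/γ).
T₁ = 326 °C = 599.1 K.
T₂ = 599.1 × (0.23/5.19)^(0.231) = 291.9 K.

T₂ ≈ 292 K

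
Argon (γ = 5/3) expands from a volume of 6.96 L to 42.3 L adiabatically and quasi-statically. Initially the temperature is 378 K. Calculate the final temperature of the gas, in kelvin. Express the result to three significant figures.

T₂ ≈ 114 K

Adiabatic: T₁V₁^(γ−1) = T₂V₂^(γ−1) ⇒ T₂ = T₁ (V₁/V₂)^(γ−1).
T₂ = 378 × (6.96/42.3)^(2/3) = 113.5 K.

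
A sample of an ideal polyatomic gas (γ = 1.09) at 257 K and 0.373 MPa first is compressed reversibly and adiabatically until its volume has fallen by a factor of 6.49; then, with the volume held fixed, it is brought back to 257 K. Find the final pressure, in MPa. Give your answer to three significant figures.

P₃ ≈ 2.42 MPa

Adiabatic step (PV^γ = const): P₂ = 0.373×6.49^(1.09) = 2.865 MPa; T₂ = 257×6.49^(0.09) = 304.1 K.
Isochoric: P₃ = P₂(T₃/T₂) = 2.865 × (257/304.1) = 2.421 MPa.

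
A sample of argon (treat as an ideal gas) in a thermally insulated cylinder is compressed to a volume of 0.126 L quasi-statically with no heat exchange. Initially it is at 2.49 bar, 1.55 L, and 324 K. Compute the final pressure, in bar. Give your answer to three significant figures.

P₂ ≈ 163 bar

Since PV^γ is constant along a reversible adiabat, P₂ = P₁ (V₁/V₂)^γ.
γ = 5/3 for a monatomic ideal gas.
P₂ = 2.49 × (1.55/0.126)^(5/3) = 163.2 bar.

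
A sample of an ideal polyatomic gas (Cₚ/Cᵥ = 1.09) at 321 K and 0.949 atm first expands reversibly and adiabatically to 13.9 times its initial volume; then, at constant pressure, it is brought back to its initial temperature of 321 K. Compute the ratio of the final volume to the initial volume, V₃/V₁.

V₃/V₁ ≈ 17.6

Adiabatic step: V₂/V₁ = 13.9; T₂ = T₁·(1/13.9)^(0.09) = 253.3 K.
Isobaric step: V₃/V₂ = T₃/T₂ = 321/253.3.
V₃/V₁ = (V₂/V₁)(V₃/V₂) = 13.9 × (321/253.3) = 17.62.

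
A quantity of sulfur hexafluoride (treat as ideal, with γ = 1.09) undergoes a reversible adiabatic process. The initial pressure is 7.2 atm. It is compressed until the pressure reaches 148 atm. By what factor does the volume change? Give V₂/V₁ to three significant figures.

V₂/V₁ ≈ 0.0624

From PV^γ = const, V₂/V₁ = (P₁/P₂)^(1/γ).
V₂/V₁ = (7.2/148)^(0.917) = 0.06244.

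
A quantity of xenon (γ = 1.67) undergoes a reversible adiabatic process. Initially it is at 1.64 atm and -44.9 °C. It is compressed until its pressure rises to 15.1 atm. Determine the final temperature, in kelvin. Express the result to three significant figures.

T₂ ≈ 556 K

Adiabatic: T₂/T₁ = (P₂/P₁)^((γ−1)/γ).
T₁ = -44.9 °C = 228.2 K.
T₂ = 228.2 × (15.1/1.64)^(0.401) = 556.2 K.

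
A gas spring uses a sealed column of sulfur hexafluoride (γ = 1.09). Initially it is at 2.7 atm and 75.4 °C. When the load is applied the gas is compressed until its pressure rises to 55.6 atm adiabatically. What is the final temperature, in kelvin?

Along an adiabat T P^((1−γ)/γ) is constant, so T₂ = T₁ (P₂/P₁)^((γ−1)/γ).
T₁ = 75.4 °C = 348.5 K.
T₂ = 348.5 × (55.6/2.7)^(0.0826) = 447.4 K.

T₂ ≈ 447 K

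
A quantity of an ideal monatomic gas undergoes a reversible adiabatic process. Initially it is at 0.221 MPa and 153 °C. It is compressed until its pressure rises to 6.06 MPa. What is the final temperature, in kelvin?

Adiabatic: T₂/T₁ = (P₂/P₁)^((γ−1)/γ).
For a monatomic ideal gas γ = 5/3, so (γ−1)/γ = 2/5.
T₁ = 153 °C = 426.1 K.
T₂ = 426.1 × (6.06/0.221)^(2/5) = 1602 K.

T₂ ≈ 1600 K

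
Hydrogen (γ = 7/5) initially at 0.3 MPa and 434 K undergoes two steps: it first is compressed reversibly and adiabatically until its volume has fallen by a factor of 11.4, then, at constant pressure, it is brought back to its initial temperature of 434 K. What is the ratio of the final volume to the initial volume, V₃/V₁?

Adiabatic step: V₂/V₁ = 0.08772; T₂ = T₁·11.4^(2/5) = 1149 K.
Isobaric step: V₃/V₂ = T₃/T₂ = 434/1149.
V₃/V₁ = (V₂/V₁)(V₃/V₂) = 0.08772 × (434/1149) = 0.03314.

V₃/V₁ ≈ 0.0331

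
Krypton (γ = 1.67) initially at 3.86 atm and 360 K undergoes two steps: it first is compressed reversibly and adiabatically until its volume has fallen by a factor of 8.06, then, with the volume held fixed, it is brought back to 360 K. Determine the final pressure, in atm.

P₃ ≈ 31.1 atm

Adiabatic step (PV^γ = const): P₂ = 3.86×8.06^(1.67) = 125.9 atm; T₂ = 360×8.06^(0.67) = 1457 K.
Isochoric: P₃ = P₂(T₃/T₂) = 125.9 × (360/1457) = 31.11 atm.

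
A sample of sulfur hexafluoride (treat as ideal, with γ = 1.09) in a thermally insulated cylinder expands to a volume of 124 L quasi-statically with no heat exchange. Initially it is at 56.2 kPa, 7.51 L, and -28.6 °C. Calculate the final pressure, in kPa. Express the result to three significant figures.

P₂ ≈ 2.64 kPa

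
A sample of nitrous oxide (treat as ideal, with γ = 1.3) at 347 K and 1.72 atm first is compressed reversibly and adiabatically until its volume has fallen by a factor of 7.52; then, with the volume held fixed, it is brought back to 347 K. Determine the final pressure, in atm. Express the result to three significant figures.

P₃ ≈ 12.9 atm

Adiabatic step (PV^γ = const): P₂ = 1.72×7.52^(1.3) = 23.69 atm; T₂ = 347×7.52^(0.3) = 635.6 K.
Isochoric: P₃ = P₂(T₃/T₂) = 23.69 × (347/635.6) = 12.93 atm.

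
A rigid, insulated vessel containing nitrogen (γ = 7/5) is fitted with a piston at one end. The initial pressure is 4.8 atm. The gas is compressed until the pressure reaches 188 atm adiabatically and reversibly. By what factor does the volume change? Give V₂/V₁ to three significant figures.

V₂/V₁ ≈ 0.0728

From PV^γ = const, V₂/V₁ = (P₁/P₂)^(1/γ).
V₂/V₁ = (4.8/188)^(5/7) = 0.07281.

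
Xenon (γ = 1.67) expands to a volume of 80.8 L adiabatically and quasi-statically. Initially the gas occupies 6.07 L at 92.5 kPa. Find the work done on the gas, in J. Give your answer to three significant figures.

P₂ = P₁(V₁/V₂)^γ = 92.5×(6.07/80.8)^(1.67) = 1.227 kPa.
For a reversible adiabat, W_by_gas = (P₁V₁ − P₂V₂)/(γ−1).
W_by = (92500×0.00607 − 1227×0.0808) / (0.67) = 690.1 J.
W_on_gas = −W_by = -690.1 J.

W ≈ -690 J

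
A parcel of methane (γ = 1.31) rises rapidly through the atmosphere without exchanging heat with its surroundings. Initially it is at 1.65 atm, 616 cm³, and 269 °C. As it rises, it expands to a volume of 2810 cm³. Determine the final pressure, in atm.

Since PV^γ is constant along a reversible adiabat, P₂ = P₁ (V₁/V₂)^γ.
P₂ = 1.65 × (616/2810)^(1.31) = 0.226 atm.

P₂ ≈ 0.226 atm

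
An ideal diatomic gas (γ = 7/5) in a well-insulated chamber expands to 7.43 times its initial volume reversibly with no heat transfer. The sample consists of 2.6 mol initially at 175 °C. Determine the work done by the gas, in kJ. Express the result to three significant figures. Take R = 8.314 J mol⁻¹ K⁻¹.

For a reversible adiabat TV^(γ−1) is constant, so T₂ = T₁ (V₁/V₂)^(γ−1).
T₁ = 175 °C = 448.1 K.
T₂ = 448.1 × (1/7.43)^(2/5) = 200.9 K.
Q = 0, so ΔU = W_on_gas = nCᵥΔT with Cᵥ = R/(γ−1) = 20.79 J/(mol·K).
ΔU = 2.6 × 20.79 × (200.9 − 448.1) = -13360 J.
Work done by the gas = −ΔU = 13360 J.

W ≈ 13.4 kJ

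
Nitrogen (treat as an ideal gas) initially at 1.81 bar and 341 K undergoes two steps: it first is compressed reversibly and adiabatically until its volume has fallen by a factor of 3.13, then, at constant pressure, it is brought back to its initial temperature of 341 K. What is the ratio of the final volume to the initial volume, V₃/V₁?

V₃/V₁ ≈ 0.202

For a diatomic ideal gas γ = 7/5.
Adiabatic step: V₂/V₁ = 0.3195; T₂ = T₁·3.13^(2/5) = 538.2 K.
Isobaric step: V₃/V₂ = T₃/T₂ = 341/538.2.
V₃/V₁ = (V₂/V₁)(V₃/V₂) = 0.3195 × (341/538.2) = 0.2024.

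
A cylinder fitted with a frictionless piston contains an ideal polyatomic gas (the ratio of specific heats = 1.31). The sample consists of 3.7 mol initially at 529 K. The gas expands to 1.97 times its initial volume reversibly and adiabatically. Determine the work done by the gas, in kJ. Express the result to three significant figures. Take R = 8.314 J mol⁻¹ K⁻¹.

W ≈ 9.95 kJ

For a reversible adiabat TV^(γ−1) is constant, so T₂ = T₁ (V₁/V₂)^(γ−1).
T₂ = 529 × (1/1.97)^(0.31) = 428.7 K.
Q = 0, so ΔU = W_on_gas = nCᵥΔT with Cᵥ = R/(γ−1) = 26.82 J/(mol·K).
ΔU = 3.7 × 26.82 × (428.7 − 529) = -9951 J.
Work done by the gas = −ΔU = 9951 J.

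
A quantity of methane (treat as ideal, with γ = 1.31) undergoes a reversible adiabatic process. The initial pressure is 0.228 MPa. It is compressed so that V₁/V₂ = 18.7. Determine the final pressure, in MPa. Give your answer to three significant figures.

P₂ ≈ 10.6 MPa

Since PV^γ is constant along a reversible adiabat, P₂ = P₁ (V₁/V₂)^γ.
P₂ = 0.228 × 18.7^(1.31) = 10.57 MPa.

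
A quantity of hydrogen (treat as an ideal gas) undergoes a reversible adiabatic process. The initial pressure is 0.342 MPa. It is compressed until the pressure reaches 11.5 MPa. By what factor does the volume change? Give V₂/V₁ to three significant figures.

V₂/V₁ ≈ 0.0812

From PV^γ = const, V₂/V₁ = (P₁/P₂)^(1/γ).
For a diatomic ideal gas γ = 7/5.
V₂/V₁ = (0.342/11.5)^(5/7) = 0.08119.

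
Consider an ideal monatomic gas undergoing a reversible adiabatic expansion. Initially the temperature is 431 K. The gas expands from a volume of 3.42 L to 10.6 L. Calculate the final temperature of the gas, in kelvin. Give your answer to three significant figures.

T₂ ≈ 203 K

For a reversible adiabat TV^(γ−1) is constant, so T₂ = T₁ (V₁/V₂)^(γ−1).
For a monatomic ideal gas γ = 5/3, so γ−1 = 2/3.
T₂ = 431 × (3.42/10.6)^(2/3) = 202.7 K.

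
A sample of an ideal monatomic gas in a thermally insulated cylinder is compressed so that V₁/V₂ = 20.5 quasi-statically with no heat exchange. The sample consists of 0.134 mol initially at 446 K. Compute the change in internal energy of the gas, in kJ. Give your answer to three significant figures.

ΔU ≈ 4.84 kJ

Adiabatic: T₁V₁^(γ−1) = T₂V₂^(γ−1) ⇒ T₂ = T₁ (V₁/V₂)^(γ−1).
γ = 5/3 for a monatomic ideal gas, so γ−1 = 2/3.
T₂ = 446 × 20.5^(2/3) = 3341 K.
Q = 0, so ΔU = W_on_gas = nCᵥΔT with Cᵥ = R/(γ−1) = 12.47 J/(mol·K).
ΔU = 0.134 × 12.47 × (3341 − 446) = 4837 J.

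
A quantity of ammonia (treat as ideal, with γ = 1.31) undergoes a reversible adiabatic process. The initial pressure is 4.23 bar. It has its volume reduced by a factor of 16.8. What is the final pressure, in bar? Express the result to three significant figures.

P₂ ≈ 170 bar

Adiabatic: P₁V₁^γ = P₂V₂^γ ⇒ P₂ = P₁ (V₁/V₂)^γ.
P₂ = 4.23 × 16.8^(1.31) = 170.4 bar.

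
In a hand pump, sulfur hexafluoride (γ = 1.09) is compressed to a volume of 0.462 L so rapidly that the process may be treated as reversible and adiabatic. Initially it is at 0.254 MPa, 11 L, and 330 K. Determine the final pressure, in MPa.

Adiabatic: P₁V₁^γ = P₂V₂^γ ⇒ P₂ = P₁ (V₁/V₂)^γ.
P₂ = 0.254 × (11/0.462)^(1.09) = 8.044 MPa.

P₂ ≈ 8.04 MPa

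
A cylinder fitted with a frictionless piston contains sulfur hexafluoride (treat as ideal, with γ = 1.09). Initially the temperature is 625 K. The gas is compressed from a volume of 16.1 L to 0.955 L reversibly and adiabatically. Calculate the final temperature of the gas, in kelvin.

T₂ ≈ 806 K

For a reversible adiabat TV^(γ−1) is constant, so T₂ = T₁ (V₁/V₂)^(γ−1).
T₂ = 625 × (16.1/0.955)^(0.09) = 805.9 K.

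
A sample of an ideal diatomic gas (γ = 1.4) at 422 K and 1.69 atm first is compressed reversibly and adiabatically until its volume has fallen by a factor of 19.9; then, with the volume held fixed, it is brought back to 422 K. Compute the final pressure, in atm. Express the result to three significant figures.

Adiabatic step (PV^γ = const): P₂ = 1.69×19.9^(1.4) = 111.2 atm; T₂ = 422×19.9^(0.4) = 1396 K.
Isochoric: P₃ = P₂(T₃/T₂) = 111.2 × (422/1396) = 33.63 atm.

P₃ ≈ 33.6 atm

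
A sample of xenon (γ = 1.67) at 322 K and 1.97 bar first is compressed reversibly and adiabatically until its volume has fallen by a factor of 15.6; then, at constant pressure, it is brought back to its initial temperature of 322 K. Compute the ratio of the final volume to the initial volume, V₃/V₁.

Adiabatic step: V₂/V₁ = 0.0641; T₂ = T₁·15.6^(0.67) = 2029 K.
Isobaric step: V₃/V₂ = T₃/T₂ = 322/2029.
V₃/V₁ = (V₂/V₁)(V₃/V₂) = 0.0641 × (322/2029) = 0.01017.

V₃/V₁ ≈ 0.0102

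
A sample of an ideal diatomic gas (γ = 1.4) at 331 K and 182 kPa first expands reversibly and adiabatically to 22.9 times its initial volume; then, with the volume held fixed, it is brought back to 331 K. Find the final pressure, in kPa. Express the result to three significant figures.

P₃ ≈ 7.95 kPa

Adiabatic step (PV^γ = const): P₂ = 182×(1/22.9)^(1.4) = 2.271 kPa; T₂ = 331×(1/22.9)^(0.4) = 94.6 K.
Isochoric: P₃ = P₂(T₃/T₂) = 2.271 × (331/94.6) = 7.948 kPa.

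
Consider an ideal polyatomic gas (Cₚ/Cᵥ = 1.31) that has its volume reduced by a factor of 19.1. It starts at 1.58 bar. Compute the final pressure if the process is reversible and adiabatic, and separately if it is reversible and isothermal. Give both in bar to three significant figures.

adiabatic: 75.3 bar; isothermal: 30.2 bar

Isothermal: P₂ = P₁(V₁/V₂) = 1.58×19.1 = 30.18 bar.
Adiabatic: P₂ = P₁(V₁/V₂)^γ = 1.58×19.1^(1.31) = 75.3 bar.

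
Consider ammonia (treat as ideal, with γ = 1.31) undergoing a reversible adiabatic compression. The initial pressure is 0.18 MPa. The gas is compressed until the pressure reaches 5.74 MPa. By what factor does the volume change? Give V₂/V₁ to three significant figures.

From PV^γ = const, V₂/V₁ = (P₁/P₂)^(1/γ).
V₂/V₁ = (0.18/5.74)^(0.763) = 0.07115.

V₂/V₁ ≈ 0.0712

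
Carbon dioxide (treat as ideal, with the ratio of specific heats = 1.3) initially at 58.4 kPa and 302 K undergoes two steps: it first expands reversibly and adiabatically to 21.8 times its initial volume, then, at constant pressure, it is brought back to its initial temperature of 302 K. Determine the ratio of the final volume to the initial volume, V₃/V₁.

V₃/V₁ ≈ 55.0

Adiabatic step: V₂/V₁ = 21.8; T₂ = T₁·(1/21.8)^(0.3) = 119.8 K.
Isobaric step: V₃/V₂ = T₃/T₂ = 302/119.8.
V₃/V₁ = (V₂/V₁)(V₃/V₂) = 21.8 × (302/119.8) = 54.95.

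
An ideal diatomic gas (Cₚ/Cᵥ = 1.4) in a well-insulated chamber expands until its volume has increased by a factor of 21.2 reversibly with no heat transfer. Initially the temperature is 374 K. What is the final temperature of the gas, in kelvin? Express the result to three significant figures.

T₂ ≈ 110 K

For a reversible adiabat TV^(γ−1) is constant, so T₂ = T₁ (V₁/V₂)^(γ−1).
T₂ = 374 × (1/21.2)^(0.4) = 110.2 K.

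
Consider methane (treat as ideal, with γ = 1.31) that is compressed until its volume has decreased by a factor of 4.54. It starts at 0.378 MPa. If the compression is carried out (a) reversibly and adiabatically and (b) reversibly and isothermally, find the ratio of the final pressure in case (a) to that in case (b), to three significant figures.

P_adiabatic / P_isothermal ≈ 1.60

Isothermal: P_b = P₁(V₁/V₂) = 0.378×4.54.
Adiabatic: P_a = P₁(V₁/V₂)^γ = 0.378×4.54^(1.31).
P_a/P_b = (V₁/V₂)^(γ−1) = 4.54^(0.31) = 1.598.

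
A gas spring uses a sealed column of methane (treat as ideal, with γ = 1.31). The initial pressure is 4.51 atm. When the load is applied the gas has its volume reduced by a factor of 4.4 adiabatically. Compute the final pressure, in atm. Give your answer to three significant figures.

P₂ ≈ 31.4 atm

Since PV^γ is constant along a reversible adiabat, P₂ = P₁ (V₁/V₂)^γ.
P₂ = 4.51 × 4.4^(1.31) = 31.41 atm.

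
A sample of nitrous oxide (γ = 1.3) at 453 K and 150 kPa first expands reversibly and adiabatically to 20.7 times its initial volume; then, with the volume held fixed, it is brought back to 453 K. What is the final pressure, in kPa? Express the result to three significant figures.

P₃ ≈ 7.25 kPa

Adiabatic step (PV^γ = const): P₂ = 150×(1/20.7)^(1.3) = 2.92 kPa; T₂ = 453×(1/20.7)^(0.3) = 182.5 K.
Isochoric: P₃ = P₂(T₃/T₂) = 2.92 × (453/182.5) = 7.246 kPa.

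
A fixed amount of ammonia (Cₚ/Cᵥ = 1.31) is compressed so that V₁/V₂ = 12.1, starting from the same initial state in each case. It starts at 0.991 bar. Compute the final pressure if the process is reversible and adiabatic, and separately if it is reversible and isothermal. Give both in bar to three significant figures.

adiabatic: 26.0 bar; isothermal: 12.0 bar

Isothermal: P₂ = P₁(V₁/V₂) = 0.991×12.1 = 11.99 bar.
Adiabatic: P₂ = P₁(V₁/V₂)^γ = 0.991×12.1^(1.31) = 25.97 bar.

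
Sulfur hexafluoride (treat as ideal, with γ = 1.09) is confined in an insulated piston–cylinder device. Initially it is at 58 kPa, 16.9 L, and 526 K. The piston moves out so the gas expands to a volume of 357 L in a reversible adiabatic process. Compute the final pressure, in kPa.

Adiabatic: P₁V₁^γ = P₂V₂^γ ⇒ P₂ = P₁ (V₁/V₂)^γ.
P₂ = 58 × (16.9/357)^(1.09) = 2.086 kPa.

P₂ ≈ 2.09 kPa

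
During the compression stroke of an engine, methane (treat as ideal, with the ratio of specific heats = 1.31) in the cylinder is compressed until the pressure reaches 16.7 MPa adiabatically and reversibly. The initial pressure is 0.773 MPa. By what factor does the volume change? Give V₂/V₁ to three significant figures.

V₂/V₁ ≈ 0.0958

From PV^γ = const, V₂/V₁ = (P₁/P₂)^(1/γ).
V₂/V₁ = (0.773/16.7)^(0.763) = 0.09578.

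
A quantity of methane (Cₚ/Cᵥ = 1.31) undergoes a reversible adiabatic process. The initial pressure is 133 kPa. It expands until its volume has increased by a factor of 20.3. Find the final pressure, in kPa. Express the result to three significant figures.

Since PV^γ is constant along a reversible adiabat, P₂ = P₁ (V₁/V₂)^γ.
P₂ = 133 × (1/20.3)^(1.31) = 2.577 kPa.

P₂ ≈ 2.58 kPa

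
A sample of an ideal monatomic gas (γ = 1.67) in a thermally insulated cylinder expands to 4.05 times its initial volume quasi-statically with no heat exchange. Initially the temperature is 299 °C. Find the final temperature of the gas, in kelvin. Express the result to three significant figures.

T₂ ≈ 224 K

Adiabatic: T₁V₁^(γ−1) = T₂V₂^(γ−1) ⇒ T₂ = T₁ (V₁/V₂)^(γ−1).
T₁ = 299 °C = 572.1 K.
T₂ = 572.1 × (1/4.05)^(0.67) = 224.1 K.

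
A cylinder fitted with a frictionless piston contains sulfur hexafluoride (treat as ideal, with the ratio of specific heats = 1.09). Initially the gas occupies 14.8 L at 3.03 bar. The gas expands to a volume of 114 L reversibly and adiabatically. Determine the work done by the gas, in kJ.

P₂ = P₁(V₁/V₂)^γ = 3.03×(14.8/114)^(1.09) = 0.3273 bar.
For a reversible adiabat, W_by_gas = (P₁V₁ − P₂V₂)/(γ−1).
W_by = (303000×0.0148 − 32730×0.114) / (0.09) = 8363 J.

W ≈ 8.36 kJ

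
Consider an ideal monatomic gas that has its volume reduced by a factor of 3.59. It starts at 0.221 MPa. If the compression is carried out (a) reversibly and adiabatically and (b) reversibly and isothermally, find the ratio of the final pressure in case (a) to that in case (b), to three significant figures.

P_adiabatic / P_isothermal ≈ 2.34

For a monatomic ideal gas γ = 5/3.
Isothermal: P_b = P₁(V₁/V₂) = 0.221×3.59.
Adiabatic: P_a = P₁(V₁/V₂)^γ = 0.221×3.59^(5/3).
P_a/P_b = (V₁/V₂)^(γ−1) = 3.59^(2/3) = 2.345.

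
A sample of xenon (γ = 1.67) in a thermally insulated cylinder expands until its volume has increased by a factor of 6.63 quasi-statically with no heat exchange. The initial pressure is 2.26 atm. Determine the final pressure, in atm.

P₂ ≈ 0.0960 atm

Since PV^γ is constant along a reversible adiabat, P₂ = P₁ (V₁/V₂)^γ.
P₂ = 2.26 × (1/6.63)^(1.67) = 0.09598 atm.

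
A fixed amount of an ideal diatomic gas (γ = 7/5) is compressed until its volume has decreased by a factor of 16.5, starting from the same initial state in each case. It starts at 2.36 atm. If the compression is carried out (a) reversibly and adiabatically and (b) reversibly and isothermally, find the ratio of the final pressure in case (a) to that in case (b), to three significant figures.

Isothermal: P_b = P₁(V₁/V₂) = 2.36×16.5.
Adiabatic: P_a = P₁(V₁/V₂)^γ = 2.36×16.5^(7/5).
P_a/P_b = (V₁/V₂)^(γ−1) = 16.5^(2/5) = 3.069.

P_adiabatic / P_isothermal ≈ 3.07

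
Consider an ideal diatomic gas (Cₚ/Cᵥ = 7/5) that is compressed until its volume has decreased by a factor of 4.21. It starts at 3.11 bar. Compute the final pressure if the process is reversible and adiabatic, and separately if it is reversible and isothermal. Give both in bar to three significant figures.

adiabatic: 23.3 bar; isothermal: 13.1 bar

Isothermal: P₂ = P₁(V₁/V₂) = 3.11×4.21 = 13.09 bar.
Adiabatic: P₂ = P₁(V₁/V₂)^γ = 3.11×4.21^(7/5) = 23.27 bar.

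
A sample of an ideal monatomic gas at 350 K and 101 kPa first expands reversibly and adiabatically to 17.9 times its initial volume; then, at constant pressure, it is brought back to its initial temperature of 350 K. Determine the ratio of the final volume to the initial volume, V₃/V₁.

For a monatomic ideal gas γ = 5/3.
Adiabatic step: V₂/V₁ = 17.9; T₂ = T₁·(1/17.9)^(2/3) = 51.15 K.
Isobaric step: V₃/V₂ = T₃/T₂ = 350/51.15.
V₃/V₁ = (V₂/V₁)(V₃/V₂) = 17.9 × (350/51.15) = 122.5.

V₃/V₁ ≈ 122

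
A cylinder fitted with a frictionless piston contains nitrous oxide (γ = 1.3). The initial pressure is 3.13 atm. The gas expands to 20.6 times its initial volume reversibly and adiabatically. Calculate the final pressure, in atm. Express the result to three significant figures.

P₂ ≈ 0.0613 atm

Adiabatic: P₁V₁^γ = P₂V₂^γ ⇒ P₂ = P₁ (V₁/V₂)^γ.
P₂ = 3.13 × (1/20.6)^(1.3) = 0.06131 atm.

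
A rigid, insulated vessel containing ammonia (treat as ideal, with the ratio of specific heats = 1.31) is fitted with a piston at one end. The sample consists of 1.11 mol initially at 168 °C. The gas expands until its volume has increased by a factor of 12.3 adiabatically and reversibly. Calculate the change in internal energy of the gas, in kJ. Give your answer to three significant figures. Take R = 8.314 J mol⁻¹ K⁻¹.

For a reversible adiabat TV^(γ−1) is constant, so T₂ = T₁ (V₁/V₂)^(γ−1).
T₁ = 168 °C = 441.1 K.
T₂ = 441.1 × (1/12.3)^(0.31) = 202.6 K.
Q = 0, so ΔU = W_on_gas = nCᵥΔT with Cᵥ = R/(γ−1) = 26.82 J/(mol·K).
ΔU = 1.11 × 26.82 × (202.6 − 441.1) = -7100 J.

ΔU ≈ -7.10 kJ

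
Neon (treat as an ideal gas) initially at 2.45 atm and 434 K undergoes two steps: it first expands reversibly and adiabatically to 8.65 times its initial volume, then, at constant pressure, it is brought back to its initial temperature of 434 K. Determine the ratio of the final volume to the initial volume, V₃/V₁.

V₃/V₁ ≈ 36.4

For a monatomic ideal gas γ = 5/3.
Adiabatic step: V₂/V₁ = 8.65; T₂ = T₁·(1/8.65)^(2/3) = 103 K.
Isobaric step: V₃/V₂ = T₃/T₂ = 434/103.
V₃/V₁ = (V₂/V₁)(V₃/V₂) = 8.65 × (434/103) = 36.45.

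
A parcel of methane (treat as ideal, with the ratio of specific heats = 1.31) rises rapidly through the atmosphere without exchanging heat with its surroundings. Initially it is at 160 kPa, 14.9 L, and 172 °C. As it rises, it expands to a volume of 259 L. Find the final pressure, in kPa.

P₂ ≈ 3.80 kPa

Since PV^γ is constant along a reversible adiabat, P₂ = P₁ (V₁/V₂)^γ.
P₂ = 160 × (14.9/259)^(1.31) = 3.798 kPa.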